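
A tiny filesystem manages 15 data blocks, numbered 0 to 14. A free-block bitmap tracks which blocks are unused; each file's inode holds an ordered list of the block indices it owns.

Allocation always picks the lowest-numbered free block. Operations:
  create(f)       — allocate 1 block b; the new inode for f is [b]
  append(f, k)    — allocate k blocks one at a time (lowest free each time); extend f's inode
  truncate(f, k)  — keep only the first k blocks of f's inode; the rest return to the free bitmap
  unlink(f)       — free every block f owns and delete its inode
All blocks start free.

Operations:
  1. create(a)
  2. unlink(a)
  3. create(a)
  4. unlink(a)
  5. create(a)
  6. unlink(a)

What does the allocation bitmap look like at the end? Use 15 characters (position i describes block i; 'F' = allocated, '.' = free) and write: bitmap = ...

bitmap = ...............

after create(a) → a:[0]  free=[F..............]
after unlink(a) →   free=[...............]
after create(a) → a:[0]  free=[F..............]
after unlink(a) →   free=[...............]
after create(a) → a:[0]  free=[F..............]
after unlink(a) →   free=[...............]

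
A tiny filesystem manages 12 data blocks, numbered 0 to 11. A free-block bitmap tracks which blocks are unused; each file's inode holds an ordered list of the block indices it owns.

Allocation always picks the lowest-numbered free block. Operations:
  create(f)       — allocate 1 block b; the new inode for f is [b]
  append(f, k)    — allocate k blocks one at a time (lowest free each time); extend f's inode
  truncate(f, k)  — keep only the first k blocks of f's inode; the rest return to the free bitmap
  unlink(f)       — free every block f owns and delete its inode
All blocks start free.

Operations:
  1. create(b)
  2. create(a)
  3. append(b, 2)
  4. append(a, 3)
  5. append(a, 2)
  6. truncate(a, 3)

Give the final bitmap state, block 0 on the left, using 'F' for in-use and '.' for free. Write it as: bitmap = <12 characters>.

  1. create(b)  ⇒  F...........  {b→[0]}
  2. create(a)  ⇒  FF..........  {a→[1]; b→[0]}
  3. append(b, 2)  ⇒  FFFF........  {a→[1]; b→[0, 2, 3]}
  4. append(a, 3)  ⇒  FFFFFFF.....  {a→[1, 4, 5, 6]; b→[0, 2, 3]}
  5. append(a, 2)  ⇒  FFFFFFFFF...  {a→[1, 4, 5, 6, 7, 8]; b→[0, 2, 3]}
  6. truncate(a, 3)  ⇒  FFFFFF......  {a→[1, 4, 5]; b→[0, 2, 3]}

bitmap = FFFFFF......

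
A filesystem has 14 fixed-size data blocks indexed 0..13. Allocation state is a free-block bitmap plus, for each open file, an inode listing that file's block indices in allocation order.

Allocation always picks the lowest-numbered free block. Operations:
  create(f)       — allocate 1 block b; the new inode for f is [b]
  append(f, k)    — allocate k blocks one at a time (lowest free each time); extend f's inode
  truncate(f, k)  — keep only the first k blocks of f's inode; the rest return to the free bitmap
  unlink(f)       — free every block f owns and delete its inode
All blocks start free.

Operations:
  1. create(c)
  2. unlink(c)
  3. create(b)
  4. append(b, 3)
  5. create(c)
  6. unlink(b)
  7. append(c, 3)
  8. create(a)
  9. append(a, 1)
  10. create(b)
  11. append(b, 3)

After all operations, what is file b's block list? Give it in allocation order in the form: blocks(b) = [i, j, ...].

blocks(b) = [6, 7, 8, 9]

after create(c) → c:[0]  free=[F.............]
after unlink(c) →   free=[..............]
after create(b) → b:[0]  free=[F.............]
after append(b, 3) → b:[0, 1, 2, 3]  free=[FFFF..........]
after create(c) → b:[0, 1, 2, 3], c:[4]  free=[FFFFF.........]
after unlink(b) → c:[4]  free=[....F.........]
after append(c, 3) → c:[4, 0, 1, 2]  free=[FFF.F.........]
after create(a) → a:[3], c:[4, 0, 1, 2]  free=[FFFFF.........]
after append(a, 1) → a:[3, 5], c:[4, 0, 1, 2]  free=[FFFFFF........]
after create(b) → a:[3, 5], b:[6], c:[4, 0, 1, 2]  free=[FFFFFFF.......]
after append(b, 3) → a:[3, 5], b:[6, 7, 8, 9], c:[4, 0, 1, 2]  free=[FFFFFFFFFF....]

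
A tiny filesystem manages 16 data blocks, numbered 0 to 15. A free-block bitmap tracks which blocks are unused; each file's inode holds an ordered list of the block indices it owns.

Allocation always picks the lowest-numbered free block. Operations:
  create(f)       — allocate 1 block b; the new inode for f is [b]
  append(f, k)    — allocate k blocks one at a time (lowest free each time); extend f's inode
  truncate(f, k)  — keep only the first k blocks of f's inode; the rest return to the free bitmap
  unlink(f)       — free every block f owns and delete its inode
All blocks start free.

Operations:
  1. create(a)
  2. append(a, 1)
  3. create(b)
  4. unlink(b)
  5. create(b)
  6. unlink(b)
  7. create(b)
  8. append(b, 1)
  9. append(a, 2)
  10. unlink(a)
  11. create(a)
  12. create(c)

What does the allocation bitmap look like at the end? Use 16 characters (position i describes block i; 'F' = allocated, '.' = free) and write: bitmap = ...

bitmap = FFFF............

[1] create(a) — a=0 (map F...............)
[2] append(a, 1) — a=0,1 (map FF..............)
[3] create(b) — a=0,1 b=2 (map FFF.............)
[4] unlink(b) — a=0,1 (map FF..............)
[5] create(b) — a=0,1 b=2 (map FFF.............)
[6] unlink(b) — a=0,1 (map FF..............)
[7] create(b) — a=0,1 b=2 (map FFF.............)
[8] append(b, 1) — a=0,1 b=2,3 (map FFFF............)
[9] append(a, 2) — a=0,1,4,5 b=2,3 (map FFFFFF..........)
[10] unlink(a) — b=2,3 (map ..FF............)
[11] create(a) — a=0 b=2,3 (map F.FF............)
[12] create(c) — a=0 b=2,3 c=1 (map FFFF............)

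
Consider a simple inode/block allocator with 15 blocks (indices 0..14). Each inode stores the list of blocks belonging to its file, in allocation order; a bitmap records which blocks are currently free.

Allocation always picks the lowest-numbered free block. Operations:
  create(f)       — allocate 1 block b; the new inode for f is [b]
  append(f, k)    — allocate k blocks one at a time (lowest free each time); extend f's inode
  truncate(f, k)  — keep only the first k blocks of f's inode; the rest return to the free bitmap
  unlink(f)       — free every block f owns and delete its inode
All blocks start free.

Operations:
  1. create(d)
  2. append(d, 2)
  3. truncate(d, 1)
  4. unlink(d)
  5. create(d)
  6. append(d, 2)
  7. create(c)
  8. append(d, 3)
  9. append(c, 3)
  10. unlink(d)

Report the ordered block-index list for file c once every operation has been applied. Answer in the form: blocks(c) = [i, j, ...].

blocks(c) = [3, 7, 8, 9]

create(d): bitmap=F.............. | d=[0]
append(d, 2): bitmap=FFF............ | d=[0, 1, 2]
truncate(d, 1): bitmap=F.............. | d=[0]
unlink(d): bitmap=............... | 
create(d): bitmap=F.............. | d=[0]
append(d, 2): bitmap=FFF............ | d=[0, 1, 2]
create(c): bitmap=FFFF........... | c=[3] d=[0, 1, 2]
append(d, 3): bitmap=FFFFFFF........ | c=[3] d=[0, 1, 2, 4, 5, 6]
append(c, 3): bitmap=FFFFFFFFFF..... | c=[3, 7, 8, 9] d=[0, 1, 2, 4, 5, 6]
unlink(d): bitmap=...F...FFF..... | c=[3, 7, 8, 9]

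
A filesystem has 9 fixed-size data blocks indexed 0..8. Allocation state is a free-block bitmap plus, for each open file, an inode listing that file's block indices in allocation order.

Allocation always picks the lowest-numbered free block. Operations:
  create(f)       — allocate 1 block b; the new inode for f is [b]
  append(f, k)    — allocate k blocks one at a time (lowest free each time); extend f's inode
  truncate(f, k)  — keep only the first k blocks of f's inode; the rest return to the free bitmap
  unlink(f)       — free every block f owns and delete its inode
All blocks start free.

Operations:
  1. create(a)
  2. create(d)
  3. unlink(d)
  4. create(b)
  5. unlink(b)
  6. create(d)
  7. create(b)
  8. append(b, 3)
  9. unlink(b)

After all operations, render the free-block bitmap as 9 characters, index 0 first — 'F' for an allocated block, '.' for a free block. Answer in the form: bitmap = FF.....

create(a): bitmap=F........ | a=[0]
create(d): bitmap=FF....... | a=[0] d=[1]
unlink(d): bitmap=F........ | a=[0]
create(b): bitmap=FF....... | a=[0] b=[1]
unlink(b): bitmap=F........ | a=[0]
create(d): bitmap=FF....... | a=[0] d=[1]
create(b): bitmap=FFF...... | a=[0] b=[2] d=[1]
append(b, 3): bitmap=FFFFFF... | a=[0] b=[2, 3, 4, 5] d=[1]
unlink(b): bitmap=FF....... | a=[0] d=[1]

bitmap = FF.......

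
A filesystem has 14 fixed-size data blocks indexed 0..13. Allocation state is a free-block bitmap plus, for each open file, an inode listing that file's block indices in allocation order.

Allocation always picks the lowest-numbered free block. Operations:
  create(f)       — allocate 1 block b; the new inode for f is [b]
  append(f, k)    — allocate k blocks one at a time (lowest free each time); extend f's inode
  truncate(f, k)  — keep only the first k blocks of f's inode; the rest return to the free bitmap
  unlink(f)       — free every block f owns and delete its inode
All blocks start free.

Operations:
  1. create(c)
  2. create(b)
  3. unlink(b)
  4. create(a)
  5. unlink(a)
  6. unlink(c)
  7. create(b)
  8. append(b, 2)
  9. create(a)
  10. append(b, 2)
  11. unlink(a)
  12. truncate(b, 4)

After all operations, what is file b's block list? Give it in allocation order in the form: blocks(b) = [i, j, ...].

blocks(b) = [0, 1, 2, 4]

  1. create(c)  ⇒  F.............  {c→[0]}
  2. create(b)  ⇒  FF............  {b→[1]; c→[0]}
  3. unlink(b)  ⇒  F.............  {c→[0]}
  4. create(a)  ⇒  FF............  {a→[1]; c→[0]}
  5. unlink(a)  ⇒  F.............  {c→[0]}
  6. unlink(c)  ⇒  ..............  {}
  7. create(b)  ⇒  F.............  {b→[0]}
  8. append(b, 2)  ⇒  FFF...........  {b→[0, 1, 2]}
  9. create(a)  ⇒  FFFF..........  {a→[3]; b→[0, 1, 2]}
  10. append(b, 2)  ⇒  FFFFFF........  {a→[3]; b→[0, 1, 2, 4, 5]}
  11. unlink(a)  ⇒  FFF.FF........  {b→[0, 1, 2, 4, 5]}
  12. truncate(b, 4)  ⇒  FFF.F.........  {b→[0, 1, 2, 4]}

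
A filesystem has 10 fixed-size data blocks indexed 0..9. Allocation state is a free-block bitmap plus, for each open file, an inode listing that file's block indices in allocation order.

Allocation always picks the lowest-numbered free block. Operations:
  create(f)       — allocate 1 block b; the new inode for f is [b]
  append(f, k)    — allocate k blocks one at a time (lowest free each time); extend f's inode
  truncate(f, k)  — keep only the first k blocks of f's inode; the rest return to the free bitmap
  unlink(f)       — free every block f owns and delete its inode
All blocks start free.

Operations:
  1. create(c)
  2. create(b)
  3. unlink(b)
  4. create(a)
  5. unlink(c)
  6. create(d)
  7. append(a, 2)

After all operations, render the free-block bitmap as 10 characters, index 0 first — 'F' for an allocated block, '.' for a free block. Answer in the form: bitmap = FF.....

create(c): bitmap=F......... | c=[0]
create(b): bitmap=FF........ | b=[1] c=[0]
unlink(b): bitmap=F......... | c=[0]
create(a): bitmap=FF........ | a=[1] c=[0]
unlink(c): bitmap=.F........ | a=[1]
create(d): bitmap=FF........ | a=[1] d=[0]
append(a, 2): bitmap=FFFF...... | a=[1, 2, 3] d=[0]

bitmap = FFFF......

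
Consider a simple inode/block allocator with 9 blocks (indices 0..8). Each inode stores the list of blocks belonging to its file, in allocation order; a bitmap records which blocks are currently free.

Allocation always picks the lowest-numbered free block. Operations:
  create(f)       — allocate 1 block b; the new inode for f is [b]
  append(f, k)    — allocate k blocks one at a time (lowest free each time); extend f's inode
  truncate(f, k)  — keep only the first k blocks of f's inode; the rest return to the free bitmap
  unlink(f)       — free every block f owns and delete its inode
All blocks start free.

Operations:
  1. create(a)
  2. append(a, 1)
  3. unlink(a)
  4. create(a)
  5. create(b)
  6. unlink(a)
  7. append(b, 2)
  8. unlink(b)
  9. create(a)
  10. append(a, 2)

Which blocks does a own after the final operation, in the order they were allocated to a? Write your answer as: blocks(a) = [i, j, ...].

blocks(a) = [0, 1, 2]

  1. create(a)  ⇒  F........  {a→[0]}
  2. append(a, 1)  ⇒  FF.......  {a→[0, 1]}
  3. unlink(a)  ⇒  .........  {}
  4. create(a)  ⇒  F........  {a→[0]}
  5. create(b)  ⇒  FF.......  {a→[0]; b→[1]}
  6. unlink(a)  ⇒  .F.......  {b→[1]}
  7. append(b, 2)  ⇒  FFF......  {b→[1, 0, 2]}
  8. unlink(b)  ⇒  .........  {}
  9. create(a)  ⇒  F........  {a→[0]}
  10. append(a, 2)  ⇒  FFF......  {a→[0, 1, 2]}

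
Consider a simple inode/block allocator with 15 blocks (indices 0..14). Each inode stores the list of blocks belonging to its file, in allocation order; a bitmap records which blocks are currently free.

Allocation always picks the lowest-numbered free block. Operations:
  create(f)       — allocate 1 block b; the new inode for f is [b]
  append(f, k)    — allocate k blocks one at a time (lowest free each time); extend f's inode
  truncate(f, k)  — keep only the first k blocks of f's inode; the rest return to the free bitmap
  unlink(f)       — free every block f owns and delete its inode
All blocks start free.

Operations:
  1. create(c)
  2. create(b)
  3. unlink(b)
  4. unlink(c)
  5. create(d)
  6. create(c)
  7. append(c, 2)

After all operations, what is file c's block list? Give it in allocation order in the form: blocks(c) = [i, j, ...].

blocks(c) = [1, 2, 3]

[1] create(c) — c=0 (map F..............)
[2] create(b) — b=1 c=0 (map FF.............)
[3] unlink(b) — c=0 (map F..............)
[4] unlink(c) —  (map ...............)
[5] create(d) — d=0 (map F..............)
[6] create(c) — c=1 d=0 (map FF.............)
[7] append(c, 2) — c=1,2,3 d=0 (map FFFF...........)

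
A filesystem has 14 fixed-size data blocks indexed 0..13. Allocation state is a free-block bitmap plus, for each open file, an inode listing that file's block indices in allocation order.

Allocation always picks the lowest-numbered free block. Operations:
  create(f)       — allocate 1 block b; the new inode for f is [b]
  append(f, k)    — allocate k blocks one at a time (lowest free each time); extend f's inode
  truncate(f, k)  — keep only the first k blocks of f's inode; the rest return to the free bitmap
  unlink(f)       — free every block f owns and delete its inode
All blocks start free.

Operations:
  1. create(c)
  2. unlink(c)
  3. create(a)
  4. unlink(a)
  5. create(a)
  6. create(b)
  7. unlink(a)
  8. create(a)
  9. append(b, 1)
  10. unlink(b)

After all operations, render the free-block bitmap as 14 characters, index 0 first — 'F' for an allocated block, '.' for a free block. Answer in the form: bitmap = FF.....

bitmap = F.............

after create(c) → c:[0]  free=[F.............]
after unlink(c) →   free=[..............]
after create(a) → a:[0]  free=[F.............]
after unlink(a) →   free=[..............]
after create(a) → a:[0]  free=[F.............]
after create(b) → a:[0], b:[1]  free=[FF............]
after unlink(a) → b:[1]  free=[.F............]
after create(a) → a:[0], b:[1]  free=[FF............]
after append(b, 1) → a:[0], b:[1, 2]  free=[FFF...........]
after unlink(b) → a:[0]  free=[F.............]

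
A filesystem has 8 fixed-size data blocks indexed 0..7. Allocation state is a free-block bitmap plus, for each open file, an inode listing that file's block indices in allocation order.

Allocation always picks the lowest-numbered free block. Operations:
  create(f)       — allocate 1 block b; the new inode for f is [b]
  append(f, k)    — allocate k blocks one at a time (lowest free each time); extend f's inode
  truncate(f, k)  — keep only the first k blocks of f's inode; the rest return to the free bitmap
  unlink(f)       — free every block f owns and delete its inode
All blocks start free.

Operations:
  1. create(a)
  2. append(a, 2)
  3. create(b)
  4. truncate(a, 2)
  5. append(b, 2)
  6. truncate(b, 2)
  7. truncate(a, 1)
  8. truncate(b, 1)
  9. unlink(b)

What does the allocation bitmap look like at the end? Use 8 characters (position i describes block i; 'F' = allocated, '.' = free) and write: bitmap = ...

bitmap = F.......

  1. create(a)  ⇒  F.......  {a→[0]}
  2. append(a, 2)  ⇒  FFF.....  {a→[0, 1, 2]}
  3. create(b)  ⇒  FFFF....  {a→[0, 1, 2]; b→[3]}
  4. truncate(a, 2)  ⇒  FF.F....  {a→[0, 1]; b→[3]}
  5. append(b, 2)  ⇒  FFFFF...  {a→[0, 1]; b→[3, 2, 4]}
  6. truncate(b, 2)  ⇒  FFFF....  {a→[0, 1]; b→[3, 2]}
  7. truncate(a, 1)  ⇒  F.FF....  {a→[0]; b→[3, 2]}
  8. truncate(b, 1)  ⇒  F..F....  {a→[0]; b→[3]}
  9. unlink(b)  ⇒  F.......  {a→[0]}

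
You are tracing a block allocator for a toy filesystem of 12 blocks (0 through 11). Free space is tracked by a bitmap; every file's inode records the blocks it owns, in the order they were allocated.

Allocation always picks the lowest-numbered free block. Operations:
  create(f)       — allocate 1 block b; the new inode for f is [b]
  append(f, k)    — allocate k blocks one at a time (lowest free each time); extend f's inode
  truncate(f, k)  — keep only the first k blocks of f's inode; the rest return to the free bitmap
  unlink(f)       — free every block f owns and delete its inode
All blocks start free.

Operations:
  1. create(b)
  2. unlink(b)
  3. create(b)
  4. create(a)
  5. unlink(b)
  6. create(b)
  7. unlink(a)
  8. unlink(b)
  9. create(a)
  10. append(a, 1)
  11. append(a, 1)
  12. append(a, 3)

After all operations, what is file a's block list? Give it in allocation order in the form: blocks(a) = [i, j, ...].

after create(b) → b:[0]  free=[F...........]
after unlink(b) →   free=[............]
after create(b) → b:[0]  free=[F...........]
after create(a) → a:[1], b:[0]  free=[FF..........]
after unlink(b) → a:[1]  free=[.F..........]
after create(b) → a:[1], b:[0]  free=[FF..........]
after unlink(a) → b:[0]  free=[F...........]
after unlink(b) →   free=[............]
after create(a) → a:[0]  free=[F...........]
after append(a, 1) → a:[0, 1]  free=[FF..........]
after append(a, 1) → a:[0, 1, 2]  free=[FFF.........]
after append(a, 3) → a:[0, 1, 2, 3, 4, 5]  free=[FFFFFF......]

blocks(a) = [0, 1, 2, 3, 4, 5]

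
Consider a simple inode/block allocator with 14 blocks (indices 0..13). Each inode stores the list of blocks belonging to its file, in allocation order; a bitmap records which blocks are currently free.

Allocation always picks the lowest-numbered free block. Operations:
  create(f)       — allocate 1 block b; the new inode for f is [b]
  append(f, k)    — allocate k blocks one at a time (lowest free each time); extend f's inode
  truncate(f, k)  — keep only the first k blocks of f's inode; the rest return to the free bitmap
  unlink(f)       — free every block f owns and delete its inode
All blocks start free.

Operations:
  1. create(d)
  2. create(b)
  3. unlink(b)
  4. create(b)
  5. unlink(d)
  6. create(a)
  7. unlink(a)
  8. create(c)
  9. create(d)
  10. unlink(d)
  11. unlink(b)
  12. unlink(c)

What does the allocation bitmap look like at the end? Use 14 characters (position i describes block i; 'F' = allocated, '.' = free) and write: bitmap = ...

[1] create(d) — d=0 (map F.............)
[2] create(b) — b=1 d=0 (map FF............)
[3] unlink(b) — d=0 (map F.............)
[4] create(b) — b=1 d=0 (map FF............)
[5] unlink(d) — b=1 (map .F............)
[6] create(a) — a=0 b=1 (map FF............)
[7] unlink(a) — b=1 (map .F............)
[8] create(c) — b=1 c=0 (map FF............)
[9] create(d) — b=1 c=0 d=2 (map FFF...........)
[10] unlink(d) — b=1 c=0 (map FF............)
[11] unlink(b) — c=0 (map F.............)
[12] unlink(c) —  (map ..............)

bitmap = ..............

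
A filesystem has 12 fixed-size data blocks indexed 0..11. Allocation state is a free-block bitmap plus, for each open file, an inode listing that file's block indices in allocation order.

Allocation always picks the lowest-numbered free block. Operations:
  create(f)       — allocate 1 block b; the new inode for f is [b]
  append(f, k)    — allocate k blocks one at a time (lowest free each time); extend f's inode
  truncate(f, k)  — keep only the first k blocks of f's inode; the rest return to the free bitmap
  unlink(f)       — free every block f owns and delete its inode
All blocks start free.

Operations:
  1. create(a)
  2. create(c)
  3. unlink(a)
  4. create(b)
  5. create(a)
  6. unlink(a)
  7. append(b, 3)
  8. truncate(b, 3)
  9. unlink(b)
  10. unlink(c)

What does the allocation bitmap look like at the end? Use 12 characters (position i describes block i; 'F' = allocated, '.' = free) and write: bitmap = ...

create(a): bitmap=F........... | a=[0]
create(c): bitmap=FF.......... | a=[0] c=[1]
unlink(a): bitmap=.F.......... | c=[1]
create(b): bitmap=FF.......... | b=[0] c=[1]
create(a): bitmap=FFF......... | a=[2] b=[0] c=[1]
unlink(a): bitmap=FF.......... | b=[0] c=[1]
append(b, 3): bitmap=FFFFF....... | b=[0, 2, 3, 4] c=[1]
truncate(b, 3): bitmap=FFFF........ | b=[0, 2, 3] c=[1]
unlink(b): bitmap=.F.......... | c=[1]
unlink(c): bitmap=............ | 

bitmap = ............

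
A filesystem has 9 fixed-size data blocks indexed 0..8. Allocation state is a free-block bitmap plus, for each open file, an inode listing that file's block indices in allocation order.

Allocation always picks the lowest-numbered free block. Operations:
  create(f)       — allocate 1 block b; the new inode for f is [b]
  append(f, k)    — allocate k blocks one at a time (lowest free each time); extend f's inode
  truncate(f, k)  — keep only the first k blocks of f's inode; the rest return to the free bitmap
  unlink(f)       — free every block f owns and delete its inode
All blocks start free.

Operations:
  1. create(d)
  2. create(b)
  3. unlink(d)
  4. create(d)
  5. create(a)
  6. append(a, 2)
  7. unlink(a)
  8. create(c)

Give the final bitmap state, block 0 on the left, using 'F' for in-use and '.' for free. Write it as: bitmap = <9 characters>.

  1. create(d)  ⇒  F........  {d→[0]}
  2. create(b)  ⇒  FF.......  {b→[1]; d→[0]}
  3. unlink(d)  ⇒  .F.......  {b→[1]}
  4. create(d)  ⇒  FF.......  {b→[1]; d→[0]}
  5. create(a)  ⇒  FFF......  {a→[2]; b→[1]; d→[0]}
  6. append(a, 2)  ⇒  FFFFF....  {a→[2, 3, 4]; b→[1]; d→[0]}
  7. unlink(a)  ⇒  FF.......  {b→[1]; d→[0]}
  8. create(c)  ⇒  FFF......  {b→[1]; c→[2]; d→[0]}

bitmap = FFF......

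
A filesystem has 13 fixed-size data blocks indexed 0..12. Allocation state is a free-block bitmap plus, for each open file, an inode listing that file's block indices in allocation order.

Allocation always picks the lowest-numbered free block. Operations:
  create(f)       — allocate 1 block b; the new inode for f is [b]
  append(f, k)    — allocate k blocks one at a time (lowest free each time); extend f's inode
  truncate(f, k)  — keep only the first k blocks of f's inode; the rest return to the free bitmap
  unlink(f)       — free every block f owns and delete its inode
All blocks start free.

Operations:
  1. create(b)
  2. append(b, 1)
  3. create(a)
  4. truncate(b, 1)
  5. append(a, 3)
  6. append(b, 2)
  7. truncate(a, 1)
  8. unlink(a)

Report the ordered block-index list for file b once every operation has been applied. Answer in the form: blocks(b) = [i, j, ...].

blocks(b) = [0, 5, 6]

after create(b) → b:[0]  free=[F............]
after append(b, 1) → b:[0, 1]  free=[FF...........]
after create(a) → a:[2], b:[0, 1]  free=[FFF..........]
after truncate(b, 1) → a:[2], b:[0]  free=[F.F..........]
after append(a, 3) → a:[2, 1, 3, 4], b:[0]  free=[FFFFF........]
after append(b, 2) → a:[2, 1, 3, 4], b:[0, 5, 6]  free=[FFFFFFF......]
after truncate(a, 1) → a:[2], b:[0, 5, 6]  free=[F.F..FF......]
after unlink(a) → b:[0, 5, 6]  free=[F....FF......]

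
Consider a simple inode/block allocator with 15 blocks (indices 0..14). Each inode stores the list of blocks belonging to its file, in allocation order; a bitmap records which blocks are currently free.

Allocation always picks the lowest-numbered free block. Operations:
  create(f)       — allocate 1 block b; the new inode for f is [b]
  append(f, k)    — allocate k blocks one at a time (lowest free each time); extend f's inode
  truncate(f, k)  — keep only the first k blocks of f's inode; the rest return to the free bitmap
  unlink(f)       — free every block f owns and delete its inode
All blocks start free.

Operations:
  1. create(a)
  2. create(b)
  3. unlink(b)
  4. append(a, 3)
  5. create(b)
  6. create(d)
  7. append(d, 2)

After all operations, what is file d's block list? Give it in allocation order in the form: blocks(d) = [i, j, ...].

after create(a) → a:[0]  free=[F..............]
after create(b) → a:[0], b:[1]  free=[FF.............]
after unlink(b) → a:[0]  free=[F..............]
after append(a, 3) → a:[0, 1, 2, 3]  free=[FFFF...........]
after create(b) → a:[0, 1, 2, 3], b:[4]  free=[FFFFF..........]
after create(d) → a:[0, 1, 2, 3], b:[4], d:[5]  free=[FFFFFF.........]
after append(d, 2) → a:[0, 1, 2, 3], b:[4], d:[5, 6, 7]  free=[FFFFFFFF.......]

blocks(d) = [5, 6, 7]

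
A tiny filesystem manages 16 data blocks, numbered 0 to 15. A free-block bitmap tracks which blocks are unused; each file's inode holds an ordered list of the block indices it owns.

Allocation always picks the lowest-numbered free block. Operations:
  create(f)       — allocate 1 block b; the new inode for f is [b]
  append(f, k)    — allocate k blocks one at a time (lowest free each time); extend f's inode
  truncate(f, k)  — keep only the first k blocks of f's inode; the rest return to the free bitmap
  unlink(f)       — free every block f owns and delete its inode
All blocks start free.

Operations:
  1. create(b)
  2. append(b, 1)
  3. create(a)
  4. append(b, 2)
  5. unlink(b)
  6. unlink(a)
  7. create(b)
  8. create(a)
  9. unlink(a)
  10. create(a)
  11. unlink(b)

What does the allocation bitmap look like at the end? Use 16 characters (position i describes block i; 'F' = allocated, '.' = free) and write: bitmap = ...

  1. create(b)  ⇒  F...............  {b→[0]}
  2. append(b, 1)  ⇒  FF..............  {b→[0, 1]}
  3. create(a)  ⇒  FFF.............  {a→[2]; b→[0, 1]}
  4. append(b, 2)  ⇒  FFFFF...........  {a→[2]; b→[0, 1, 3, 4]}
  5. unlink(b)  ⇒  ..F.............  {a→[2]}
  6. unlink(a)  ⇒  ................  {}
  7. create(b)  ⇒  F...............  {b→[0]}
  8. create(a)  ⇒  FF..............  {a→[1]; b→[0]}
  9. unlink(a)  ⇒  F...............  {b→[0]}
  10. create(a)  ⇒  FF..............  {a→[1]; b→[0]}
  11. unlink(b)  ⇒  .F..............  {a→[1]}

bitmap = .F..............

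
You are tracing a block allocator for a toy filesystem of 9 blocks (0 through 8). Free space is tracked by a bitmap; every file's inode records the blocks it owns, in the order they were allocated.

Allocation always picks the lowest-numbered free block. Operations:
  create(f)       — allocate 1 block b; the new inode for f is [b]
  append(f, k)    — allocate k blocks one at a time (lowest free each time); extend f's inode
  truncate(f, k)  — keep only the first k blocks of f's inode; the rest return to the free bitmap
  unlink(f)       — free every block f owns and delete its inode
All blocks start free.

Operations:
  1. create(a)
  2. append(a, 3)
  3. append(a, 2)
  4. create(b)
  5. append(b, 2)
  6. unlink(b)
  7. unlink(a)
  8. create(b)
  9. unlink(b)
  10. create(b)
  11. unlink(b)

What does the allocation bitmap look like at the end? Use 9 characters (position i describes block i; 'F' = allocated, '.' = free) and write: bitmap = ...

[1] create(a) — a=0 (map F........)
[2] append(a, 3) — a=0,1,2,3 (map FFFF.....)
[3] append(a, 2) — a=0,1,2,3,4,5 (map FFFFFF...)
[4] create(b) — a=0,1,2,3,4,5 b=6 (map FFFFFFF..)
[5] append(b, 2) — a=0,1,2,3,4,5 b=6,7,8 (map FFFFFFFFF)
[6] unlink(b) — a=0,1,2,3,4,5 (map FFFFFF...)
[7] unlink(a) —  (map .........)
[8] create(b) — b=0 (map F........)
[9] unlink(b) —  (map .........)
[10] create(b) — b=0 (map F........)
[11] unlink(b) —  (map .........)

bitmap = .........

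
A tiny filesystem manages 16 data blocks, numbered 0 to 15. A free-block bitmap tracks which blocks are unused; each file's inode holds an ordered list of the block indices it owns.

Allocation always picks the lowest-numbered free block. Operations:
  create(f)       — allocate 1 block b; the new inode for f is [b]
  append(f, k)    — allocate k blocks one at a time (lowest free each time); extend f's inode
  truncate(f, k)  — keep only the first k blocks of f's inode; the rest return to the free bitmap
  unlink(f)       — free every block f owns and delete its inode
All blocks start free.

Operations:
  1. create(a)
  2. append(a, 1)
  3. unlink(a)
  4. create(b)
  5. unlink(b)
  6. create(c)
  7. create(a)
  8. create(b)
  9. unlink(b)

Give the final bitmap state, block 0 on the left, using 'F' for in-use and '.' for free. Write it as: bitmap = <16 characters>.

bitmap = FF..............

[1] create(a) — a=0 (map F...............)
[2] append(a, 1) — a=0,1 (map FF..............)
[3] unlink(a) —  (map ................)
[4] create(b) — b=0 (map F...............)
[5] unlink(b) —  (map ................)
[6] create(c) — c=0 (map F...............)
[7] create(a) — a=1 c=0 (map FF..............)
[8] create(b) — a=1 b=2 c=0 (map FFF.............)
[9] unlink(b) — a=1 c=0 (map FF..............)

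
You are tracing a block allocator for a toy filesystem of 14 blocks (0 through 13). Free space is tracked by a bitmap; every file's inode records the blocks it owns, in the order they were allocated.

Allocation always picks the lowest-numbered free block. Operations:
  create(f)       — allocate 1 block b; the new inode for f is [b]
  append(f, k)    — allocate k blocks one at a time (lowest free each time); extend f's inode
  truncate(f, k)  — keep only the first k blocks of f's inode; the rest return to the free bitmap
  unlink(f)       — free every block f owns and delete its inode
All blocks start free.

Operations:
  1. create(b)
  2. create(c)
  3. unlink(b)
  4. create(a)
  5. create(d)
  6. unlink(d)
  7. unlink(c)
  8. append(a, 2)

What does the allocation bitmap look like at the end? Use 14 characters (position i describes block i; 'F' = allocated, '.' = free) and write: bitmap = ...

after create(b) → b:[0]  free=[F.............]
after create(c) → b:[0], c:[1]  free=[FF............]
after unlink(b) → c:[1]  free=[.F............]
after create(a) → a:[0], c:[1]  free=[FF............]
after create(d) → a:[0], c:[1], d:[2]  free=[FFF...........]
after unlink(d) → a:[0], c:[1]  free=[FF............]
after unlink(c) → a:[0]  free=[F.............]
after append(a, 2) → a:[0, 1, 2]  free=[FFF...........]

bitmap = FFF...........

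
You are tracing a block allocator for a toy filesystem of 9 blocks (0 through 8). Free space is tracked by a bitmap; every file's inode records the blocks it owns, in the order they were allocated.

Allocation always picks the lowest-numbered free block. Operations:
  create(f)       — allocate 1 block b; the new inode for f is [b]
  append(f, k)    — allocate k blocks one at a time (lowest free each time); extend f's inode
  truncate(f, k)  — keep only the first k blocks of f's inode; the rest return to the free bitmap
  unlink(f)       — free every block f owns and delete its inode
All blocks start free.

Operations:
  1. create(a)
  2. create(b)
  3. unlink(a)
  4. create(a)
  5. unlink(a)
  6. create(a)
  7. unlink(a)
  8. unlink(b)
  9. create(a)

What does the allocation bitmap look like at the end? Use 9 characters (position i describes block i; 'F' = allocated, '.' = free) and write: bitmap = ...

bitmap = F........

after create(a) → a:[0]  free=[F........]
after create(b) → a:[0], b:[1]  free=[FF.......]
after unlink(a) → b:[1]  free=[.F.......]
after create(a) → a:[0], b:[1]  free=[FF.......]
after unlink(a) → b:[1]  free=[.F.......]
after create(a) → a:[0], b:[1]  free=[FF.......]
after unlink(a) → b:[1]  free=[.F.......]
after unlink(b) →   free=[.........]
after create(a) → a:[0]  free=[F........]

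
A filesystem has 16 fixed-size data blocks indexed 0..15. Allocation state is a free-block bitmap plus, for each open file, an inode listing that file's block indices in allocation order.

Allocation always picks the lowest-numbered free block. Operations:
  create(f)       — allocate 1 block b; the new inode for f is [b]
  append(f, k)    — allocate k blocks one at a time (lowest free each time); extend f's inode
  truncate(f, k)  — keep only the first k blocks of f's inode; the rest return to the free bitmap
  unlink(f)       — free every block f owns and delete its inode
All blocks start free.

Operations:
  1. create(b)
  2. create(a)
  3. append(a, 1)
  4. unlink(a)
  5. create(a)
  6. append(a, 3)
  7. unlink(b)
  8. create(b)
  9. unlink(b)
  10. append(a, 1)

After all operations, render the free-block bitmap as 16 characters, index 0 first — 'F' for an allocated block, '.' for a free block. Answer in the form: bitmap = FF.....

bitmap = FFFFF...........

create(b): bitmap=F............... | b=[0]
create(a): bitmap=FF.............. | a=[1] b=[0]
append(a, 1): bitmap=FFF............. | a=[1, 2] b=[0]
unlink(a): bitmap=F............... | b=[0]
create(a): bitmap=FF.............. | a=[1] b=[0]
append(a, 3): bitmap=FFFFF........... | a=[1, 2, 3, 4] b=[0]
unlink(b): bitmap=.FFFF........... | a=[1, 2, 3, 4]
create(b): bitmap=FFFFF........... | a=[1, 2, 3, 4] b=[0]
unlink(b): bitmap=.FFFF........... | a=[1, 2, 3, 4]
append(a, 1): bitmap=FFFFF........... | a=[1, 2, 3, 4, 0]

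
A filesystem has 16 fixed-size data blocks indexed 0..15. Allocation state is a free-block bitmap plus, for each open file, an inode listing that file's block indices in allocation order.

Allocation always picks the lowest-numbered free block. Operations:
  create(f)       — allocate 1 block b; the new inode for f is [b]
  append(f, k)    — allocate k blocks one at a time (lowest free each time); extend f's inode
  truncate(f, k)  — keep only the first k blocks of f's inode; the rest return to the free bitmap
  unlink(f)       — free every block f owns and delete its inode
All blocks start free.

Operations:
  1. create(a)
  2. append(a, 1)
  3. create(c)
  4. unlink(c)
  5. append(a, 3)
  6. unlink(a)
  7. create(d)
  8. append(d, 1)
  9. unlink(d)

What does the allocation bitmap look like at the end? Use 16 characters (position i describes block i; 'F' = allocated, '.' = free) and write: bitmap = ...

bitmap = ................

  1. create(a)  ⇒  F...............  {a→[0]}
  2. append(a, 1)  ⇒  FF..............  {a→[0, 1]}
  3. create(c)  ⇒  FFF.............  {a→[0, 1]; c→[2]}
  4. unlink(c)  ⇒  FF..............  {a→[0, 1]}
  5. append(a, 3)  ⇒  FFFFF...........  {a→[0, 1, 2, 3, 4]}
  6. unlink(a)  ⇒  ................  {}
  7. create(d)  ⇒  F...............  {d→[0]}
  8. append(d, 1)  ⇒  FF..............  {d→[0, 1]}
  9. unlink(d)  ⇒  ................  {}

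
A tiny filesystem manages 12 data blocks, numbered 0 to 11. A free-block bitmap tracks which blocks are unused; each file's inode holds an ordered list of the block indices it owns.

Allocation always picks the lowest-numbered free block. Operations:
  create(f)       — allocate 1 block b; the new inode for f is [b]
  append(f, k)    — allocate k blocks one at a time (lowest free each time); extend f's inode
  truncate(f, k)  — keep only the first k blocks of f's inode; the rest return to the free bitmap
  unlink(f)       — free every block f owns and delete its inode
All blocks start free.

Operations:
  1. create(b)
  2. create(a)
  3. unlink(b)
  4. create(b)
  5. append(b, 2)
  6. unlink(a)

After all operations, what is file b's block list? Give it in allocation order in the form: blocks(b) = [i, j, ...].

blocks(b) = [0, 2, 3]

[1] create(b) — b=0 (map F...........)
[2] create(a) — a=1 b=0 (map FF..........)
[3] unlink(b) — a=1 (map .F..........)
[4] create(b) — a=1 b=0 (map FF..........)
[5] append(b, 2) — a=1 b=0,2,3 (map FFFF........)
[6] unlink(a) — b=0,2,3 (map F.FF........)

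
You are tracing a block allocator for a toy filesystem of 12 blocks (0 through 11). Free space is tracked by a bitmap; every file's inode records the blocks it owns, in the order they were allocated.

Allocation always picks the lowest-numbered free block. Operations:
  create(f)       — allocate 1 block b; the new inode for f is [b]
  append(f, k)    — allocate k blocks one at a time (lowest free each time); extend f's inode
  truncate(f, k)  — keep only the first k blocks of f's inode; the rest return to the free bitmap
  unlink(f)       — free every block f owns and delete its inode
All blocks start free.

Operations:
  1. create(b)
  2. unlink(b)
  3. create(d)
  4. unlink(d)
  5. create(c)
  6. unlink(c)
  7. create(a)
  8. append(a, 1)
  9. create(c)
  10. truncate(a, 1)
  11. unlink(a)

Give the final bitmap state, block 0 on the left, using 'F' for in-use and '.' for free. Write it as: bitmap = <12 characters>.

  1. create(b)  ⇒  F...........  {b→[0]}
  2. unlink(b)  ⇒  ............  {}
  3. create(d)  ⇒  F...........  {d→[0]}
  4. unlink(d)  ⇒  ............  {}
  5. create(c)  ⇒  F...........  {c→[0]}
  6. unlink(c)  ⇒  ............  {}
  7. create(a)  ⇒  F...........  {a→[0]}
  8. append(a, 1)  ⇒  FF..........  {a→[0, 1]}
  9. create(c)  ⇒  FFF.........  {a→[0, 1]; c→[2]}
  10. truncate(a, 1)  ⇒  F.F.........  {a→[0]; c→[2]}
  11. unlink(a)  ⇒  ..F.........  {c→[2]}

bitmap = ..F.........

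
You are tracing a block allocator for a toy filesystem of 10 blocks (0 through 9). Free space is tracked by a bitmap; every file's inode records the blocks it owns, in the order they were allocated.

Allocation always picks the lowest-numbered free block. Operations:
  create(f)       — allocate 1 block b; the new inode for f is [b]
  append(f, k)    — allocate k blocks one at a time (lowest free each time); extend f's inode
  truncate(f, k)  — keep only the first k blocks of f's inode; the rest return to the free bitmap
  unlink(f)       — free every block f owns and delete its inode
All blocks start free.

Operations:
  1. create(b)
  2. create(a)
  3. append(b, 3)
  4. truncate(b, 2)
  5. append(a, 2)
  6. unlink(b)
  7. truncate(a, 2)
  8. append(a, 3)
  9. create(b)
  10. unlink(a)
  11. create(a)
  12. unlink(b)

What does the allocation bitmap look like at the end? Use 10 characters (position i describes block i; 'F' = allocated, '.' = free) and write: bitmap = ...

bitmap = F.........

[1] create(b) — b=0 (map F.........)
[2] create(a) — a=1 b=0 (map FF........)
[3] append(b, 3) — a=1 b=0,2,3,4 (map FFFFF.....)
[4] truncate(b, 2) — a=1 b=0,2 (map FFF.......)
[5] append(a, 2) — a=1,3,4 b=0,2 (map FFFFF.....)
[6] unlink(b) — a=1,3,4 (map .F.FF.....)
[7] truncate(a, 2) — a=1,3 (map .F.F......)
[8] append(a, 3) — a=1,3,0,2,4 (map FFFFF.....)
[9] create(b) — a=1,3,0,2,4 b=5 (map FFFFFF....)
[10] unlink(a) — b=5 (map .....F....)
[11] create(a) — a=0 b=5 (map F....F....)
[12] unlink(b) — a=0 (map F.........)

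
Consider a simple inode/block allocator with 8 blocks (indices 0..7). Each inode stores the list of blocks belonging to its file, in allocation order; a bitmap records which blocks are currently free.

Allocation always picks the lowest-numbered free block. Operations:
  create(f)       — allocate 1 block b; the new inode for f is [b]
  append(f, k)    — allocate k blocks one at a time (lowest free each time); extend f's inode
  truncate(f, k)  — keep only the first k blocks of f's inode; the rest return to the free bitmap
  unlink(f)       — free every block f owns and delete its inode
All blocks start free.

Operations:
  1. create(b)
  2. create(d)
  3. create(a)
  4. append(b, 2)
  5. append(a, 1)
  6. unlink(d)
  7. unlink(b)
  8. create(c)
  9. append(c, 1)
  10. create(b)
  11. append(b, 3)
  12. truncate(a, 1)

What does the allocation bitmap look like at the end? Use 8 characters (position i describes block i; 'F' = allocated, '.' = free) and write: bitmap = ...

[1] create(b) — b=0 (map F.......)
[2] create(d) — b=0 d=1 (map FF......)
[3] create(a) — a=2 b=0 d=1 (map FFF.....)
[4] append(b, 2) — a=2 b=0,3,4 d=1 (map FFFFF...)
[5] append(a, 1) — a=2,5 b=0,3,4 d=1 (map FFFFFF..)
[6] unlink(d) — a=2,5 b=0,3,4 (map F.FFFF..)
[7] unlink(b) — a=2,5 (map ..F..F..)
[8] create(c) — a=2,5 c=0 (map F.F..F..)
[9] append(c, 1) — a=2,5 c=0,1 (map FFF..F..)
[10] create(b) — a=2,5 b=3 c=0,1 (map FFFF.F..)
[11] append(b, 3) — a=2,5 b=3,4,6,7 c=0,1 (map FFFFFFFF)
[12] truncate(a, 1) — a=2 b=3,4,6,7 c=0,1 (map FFFFF.FF)

bitmap = FFFFF.FF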